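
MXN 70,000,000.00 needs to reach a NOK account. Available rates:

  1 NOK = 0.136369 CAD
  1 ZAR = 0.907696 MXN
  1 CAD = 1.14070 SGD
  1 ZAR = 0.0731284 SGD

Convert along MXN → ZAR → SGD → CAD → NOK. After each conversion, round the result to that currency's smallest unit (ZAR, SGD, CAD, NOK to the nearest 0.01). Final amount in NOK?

MXN 70,000,000.00 ÷ 0.907696 = ZAR 77,118,330.37
ZAR 77,118,330.37 × 0.0731284 = SGD 5,639,540.11
SGD 5,639,540.11 ÷ 1.14070 = CAD 4,943,929.26
CAD 4,943,929.26 ÷ 0.136369 = NOK 36,254,055.25

NOK 36,254,055.25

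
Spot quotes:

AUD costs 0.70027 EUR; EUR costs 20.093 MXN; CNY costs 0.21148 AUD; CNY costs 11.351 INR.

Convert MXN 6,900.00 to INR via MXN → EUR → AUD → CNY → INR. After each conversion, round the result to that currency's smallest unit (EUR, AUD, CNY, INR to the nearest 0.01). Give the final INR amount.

MXN 6,900.00 ÷ 20.093 = EUR 343.40
EUR 343.40 ÷ 0.70027 = AUD 490.38
AUD 490.38 ÷ 0.21148 = CNY 2,318.80
CNY 2,318.80 × 11.351 = INR 26,320.70

INR 26,320.70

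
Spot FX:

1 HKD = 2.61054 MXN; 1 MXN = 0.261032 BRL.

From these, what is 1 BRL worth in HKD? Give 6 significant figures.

1 BRL ÷ 0.261032 = 3.83095 MXN
3.83095 MXN ÷ 2.61054 = 1.46749 HKD

BRL/HKD = 1.46749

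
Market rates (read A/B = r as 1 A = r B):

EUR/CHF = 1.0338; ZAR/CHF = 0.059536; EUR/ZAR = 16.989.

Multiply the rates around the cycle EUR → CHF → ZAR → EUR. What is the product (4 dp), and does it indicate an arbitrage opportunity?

1.0221 (arbitrage exists)

Around EUR → CHF → ZAR → EUR: 1 × 1.0338 ÷ 0.059536 ÷ 16.989 = 1.022090
Product > 1; profitable direction is EUR → CHF → ZAR → EUR.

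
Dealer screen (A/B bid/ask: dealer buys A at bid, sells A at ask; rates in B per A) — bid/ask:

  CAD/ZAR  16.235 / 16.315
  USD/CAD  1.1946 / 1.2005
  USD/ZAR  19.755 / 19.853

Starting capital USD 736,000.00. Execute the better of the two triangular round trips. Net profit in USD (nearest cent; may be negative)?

Net profit: USD 6,344.69

Best loop USD → ZAR → CAD → USD:
USD 736,000.00 × 19.755 (sell USD at bid) = ZAR 14,539,680.00
ZAR 14,539,680.00 ÷ 16.315 (buy CAD at ask) = CAD 891,184.80
CAD 891,184.80 ÷ 1.2005 (buy USD at ask) = USD 742,344.69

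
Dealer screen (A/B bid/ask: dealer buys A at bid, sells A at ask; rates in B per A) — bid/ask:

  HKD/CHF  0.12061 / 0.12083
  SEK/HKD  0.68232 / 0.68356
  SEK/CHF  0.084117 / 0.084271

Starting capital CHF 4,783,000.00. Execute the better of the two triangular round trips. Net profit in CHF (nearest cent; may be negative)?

Net profit: CHF 88,163.87

Best loop CHF → HKD → SEK → CHF:
CHF 4,783,000.00 ÷ 0.12083 (buy HKD at ask) = HKD 39,584,540.26
HKD 39,584,540.26 ÷ 0.68356 (buy SEK at ask) = SEK 57,909,386.54
SEK 57,909,386.54 × 0.084117 (sell SEK at bid) = CHF 4,871,163.87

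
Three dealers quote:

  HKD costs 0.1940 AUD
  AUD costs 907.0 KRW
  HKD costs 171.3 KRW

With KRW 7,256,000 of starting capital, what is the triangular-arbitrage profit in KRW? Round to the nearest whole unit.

Profit: KRW 197,306

Profitable loop is KRW → HKD → AUD → KRW:
KRW 7,256,000 ÷ 171.3 = HKD 42,358.44
HKD 42,358.44 × 0.1940 = AUD 8,217.54
AUD 8,217.54 × 907.0 = KRW 7,453,306
Profit = KRW 7,453,306 − KRW 7,256,000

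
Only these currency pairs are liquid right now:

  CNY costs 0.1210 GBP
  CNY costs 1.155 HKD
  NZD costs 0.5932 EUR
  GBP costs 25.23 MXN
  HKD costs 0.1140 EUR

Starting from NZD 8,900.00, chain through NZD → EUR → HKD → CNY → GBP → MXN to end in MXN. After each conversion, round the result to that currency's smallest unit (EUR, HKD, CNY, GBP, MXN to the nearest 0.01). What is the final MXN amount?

MXN 122,407.13

NZD 8,900.00 × 0.5932 = EUR 5,279.48
EUR 5,279.48 ÷ 0.1140 = HKD 46,311.23
HKD 46,311.23 ÷ 1.155 = CNY 40,096.30
CNY 40,096.30 × 0.1210 = GBP 4,851.65
GBP 4,851.65 × 25.23 = MXN 122,407.13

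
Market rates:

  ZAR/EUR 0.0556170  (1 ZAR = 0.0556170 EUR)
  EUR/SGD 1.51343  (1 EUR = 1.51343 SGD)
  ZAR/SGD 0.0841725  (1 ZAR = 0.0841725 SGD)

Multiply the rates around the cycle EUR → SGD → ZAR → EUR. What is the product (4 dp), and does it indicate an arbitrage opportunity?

Around EUR → SGD → ZAR → EUR: 1 × 1.51343 ÷ 0.0841725 × 0.0556170 = 0.999999
Product ≈ 1 (deviation 0.000%, within rounding noise).

1.0000 (no arbitrage)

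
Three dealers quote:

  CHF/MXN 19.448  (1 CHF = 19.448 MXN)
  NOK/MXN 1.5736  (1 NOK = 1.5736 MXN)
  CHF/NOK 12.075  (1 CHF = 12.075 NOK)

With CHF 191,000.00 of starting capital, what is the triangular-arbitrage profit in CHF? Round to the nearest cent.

Profitable loop is CHF → MXN → NOK → CHF:
CHF 191,000.00 × 19.448 = MXN 3,714,568.00
MXN 3,714,568.00 ÷ 1.5736 = NOK 2,360,554.14
NOK 2,360,554.14 ÷ 12.075 = CHF 195,491.03
Profit = CHF 195,491.03 − CHF 191,000.00

Profit: CHF 4,491.03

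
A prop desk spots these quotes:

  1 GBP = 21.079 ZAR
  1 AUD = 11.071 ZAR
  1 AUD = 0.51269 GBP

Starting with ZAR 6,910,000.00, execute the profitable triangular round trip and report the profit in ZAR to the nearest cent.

Profit: ZAR 168,806.61

Profitable loop is ZAR → GBP → AUD → ZAR:
ZAR 6,910,000.00 ÷ 21.079 = GBP 327,814.41
GBP 327,814.41 ÷ 0.51269 = AUD 639,400.83
AUD 639,400.83 × 11.071 = ZAR 7,078,806.61
Profit = ZAR 7,078,806.61 − ZAR 6,910,000.00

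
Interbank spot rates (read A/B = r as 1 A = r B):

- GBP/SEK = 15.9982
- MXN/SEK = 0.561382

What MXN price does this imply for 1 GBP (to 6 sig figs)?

1 GBP × 15.9982 = 15.9982 SEK
15.9982 SEK ÷ 0.561382 = 28.4979 MXN

GBP/MXN = 28.4979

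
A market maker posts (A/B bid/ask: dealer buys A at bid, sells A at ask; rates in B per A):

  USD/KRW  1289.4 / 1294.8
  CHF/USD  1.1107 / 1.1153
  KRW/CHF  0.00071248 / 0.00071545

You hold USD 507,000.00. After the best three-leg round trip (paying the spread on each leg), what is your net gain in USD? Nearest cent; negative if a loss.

Best loop USD → KRW → CHF → USD:
USD 507,000.00 × 1289.4 (sell USD at bid) = KRW 653,725,800
KRW 653,725,800 × 0.00071248 (sell KRW at bid) = CHF 465,766.56
CHF 465,766.56 × 1.1107 (sell CHF at bid) = USD 517,326.92

Net profit: USD 10,326.92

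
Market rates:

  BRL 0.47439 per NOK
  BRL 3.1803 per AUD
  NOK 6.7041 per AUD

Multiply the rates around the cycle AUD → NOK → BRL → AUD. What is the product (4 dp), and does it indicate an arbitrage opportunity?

1.0000 (no arbitrage)

Around AUD → NOK → BRL → AUD: 1 × 6.7041 × 0.47439 ÷ 3.1803 = 1.000018
Product ≈ 1 (deviation 0.002%, within rounding noise).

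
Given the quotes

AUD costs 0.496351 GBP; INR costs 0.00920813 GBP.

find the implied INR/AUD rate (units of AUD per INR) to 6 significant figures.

INR/AUD = 0.0185516

1 INR × 0.00920813 = 0.00920813 GBP
0.00920813 GBP ÷ 0.496351 = 0.0185516 AUD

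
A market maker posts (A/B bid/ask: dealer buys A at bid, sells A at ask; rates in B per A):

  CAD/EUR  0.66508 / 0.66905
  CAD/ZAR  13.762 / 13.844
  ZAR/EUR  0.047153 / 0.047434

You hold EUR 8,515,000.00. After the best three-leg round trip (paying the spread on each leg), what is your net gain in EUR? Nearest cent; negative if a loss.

Best loop EUR → ZAR → CAD → EUR:
EUR 8,515,000.00 ÷ 0.047434 (buy ZAR at ask) = ZAR 179,512,585.91
ZAR 179,512,585.91 ÷ 13.844 (buy CAD at ask) = CAD 12,966,814.93
CAD 12,966,814.93 × 0.66508 (sell CAD at bid) = EUR 8,623,969.27

Net profit: EUR 108,969.27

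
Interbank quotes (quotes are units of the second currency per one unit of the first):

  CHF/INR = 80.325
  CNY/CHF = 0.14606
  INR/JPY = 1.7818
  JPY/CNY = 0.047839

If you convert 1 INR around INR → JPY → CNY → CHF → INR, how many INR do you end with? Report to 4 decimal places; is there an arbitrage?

1.0001 (no arbitrage)

Around INR → JPY → CNY → CHF → INR: 1 × 1.7818 × 0.047839 × 0.14606 × 80.325 = 1.000053
Product ≈ 1 (deviation 0.005%, within rounding noise).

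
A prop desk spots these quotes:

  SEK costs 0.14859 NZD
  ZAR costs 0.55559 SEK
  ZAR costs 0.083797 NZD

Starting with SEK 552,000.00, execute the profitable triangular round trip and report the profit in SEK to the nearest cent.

Profitable loop is SEK → ZAR → NZD → SEK:
SEK 552,000.00 ÷ 0.55559 = ZAR 993,538.40
ZAR 993,538.40 × 0.083797 = NZD 83,255.54
NZD 83,255.54 ÷ 0.14859 = SEK 560,303.77
Profit = SEK 560,303.77 − SEK 552,000.00

Profit: SEK 8,303.77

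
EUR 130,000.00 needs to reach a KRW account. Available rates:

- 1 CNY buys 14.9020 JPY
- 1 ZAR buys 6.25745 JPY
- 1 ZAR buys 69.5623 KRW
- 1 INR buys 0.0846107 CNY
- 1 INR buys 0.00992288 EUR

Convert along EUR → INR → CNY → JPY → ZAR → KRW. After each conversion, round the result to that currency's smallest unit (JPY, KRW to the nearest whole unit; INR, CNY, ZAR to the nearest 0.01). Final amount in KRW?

EUR 130,000.00 ÷ 0.00992288 = INR 13,101,035.18
INR 13,101,035.18 × 0.0846107 = CNY 1,108,487.76
CNY 1,108,487.76 × 14.9020 = JPY 16,518,685
JPY 16,518,685 ÷ 6.25745 = ZAR 2,639,842.91
ZAR 2,639,842.91 × 69.5623 = KRW 183,633,544

KRW 183,633,544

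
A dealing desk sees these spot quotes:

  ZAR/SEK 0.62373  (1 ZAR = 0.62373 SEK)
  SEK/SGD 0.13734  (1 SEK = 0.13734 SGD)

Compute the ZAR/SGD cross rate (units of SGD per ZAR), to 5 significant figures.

1 ZAR × 0.62373 = 0.62373 SEK
0.62373 SEK × 0.13734 = 0.0856631 SGD

ZAR/SGD = 0.085663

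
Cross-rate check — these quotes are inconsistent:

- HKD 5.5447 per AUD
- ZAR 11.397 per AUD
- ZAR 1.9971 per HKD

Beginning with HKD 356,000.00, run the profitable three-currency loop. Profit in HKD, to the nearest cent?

Profitable loop is HKD → AUD → ZAR → HKD:
HKD 356,000.00 ÷ 5.5447 = AUD 64,205.46
AUD 64,205.46 × 11.397 = ZAR 731,749.60
ZAR 731,749.60 ÷ 1.9971 = HKD 366,406.09
Profit = HKD 366,406.09 − HKD 356,000.00

Profit: HKD 10,406.09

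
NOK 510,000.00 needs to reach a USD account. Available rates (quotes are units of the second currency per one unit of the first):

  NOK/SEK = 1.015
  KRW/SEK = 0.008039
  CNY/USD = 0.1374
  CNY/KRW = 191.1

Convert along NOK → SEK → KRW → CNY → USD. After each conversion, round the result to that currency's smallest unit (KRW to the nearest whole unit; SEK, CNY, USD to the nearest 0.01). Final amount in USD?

NOK 510,000.00 × 1.015 = SEK 517,650.00
SEK 517,650.00 ÷ 0.008039 = KRW 64,392,337
KRW 64,392,337 ÷ 191.1 = CNY 336,956.24
CNY 336,956.24 × 0.1374 = USD 46,297.79

USD 46,297.79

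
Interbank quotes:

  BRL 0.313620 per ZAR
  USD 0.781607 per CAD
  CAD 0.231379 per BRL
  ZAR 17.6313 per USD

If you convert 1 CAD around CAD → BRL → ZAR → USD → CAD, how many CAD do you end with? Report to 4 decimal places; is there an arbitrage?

1.0000 (no arbitrage)

Around CAD → BRL → ZAR → USD → CAD: 1 ÷ 0.231379 ÷ 0.313620 ÷ 17.6313 ÷ 0.781607 = 0.999999
Product ≈ 1 (deviation 0.000%, within rounding noise).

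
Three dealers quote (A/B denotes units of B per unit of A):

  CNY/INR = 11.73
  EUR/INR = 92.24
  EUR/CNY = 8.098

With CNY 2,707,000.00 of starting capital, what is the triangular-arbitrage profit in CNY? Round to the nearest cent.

Profit: CNY 80,691.73

Profitable loop is CNY → INR → EUR → CNY:
CNY 2,707,000.00 × 11.73 = INR 31,753,110.00
INR 31,753,110.00 ÷ 92.24 = EUR 344,244.47
EUR 344,244.47 × 8.098 = CNY 2,787,691.73
Profit = CNY 2,787,691.73 − CNY 2,707,000.00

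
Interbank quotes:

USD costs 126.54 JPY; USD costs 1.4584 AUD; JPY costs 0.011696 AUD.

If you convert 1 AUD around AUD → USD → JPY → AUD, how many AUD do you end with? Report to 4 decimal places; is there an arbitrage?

Around AUD → USD → JPY → AUD: 1 ÷ 1.4584 × 126.54 × 0.011696 = 1.014819
Product > 1; profitable direction is AUD → USD → JPY → AUD.

1.0148 (arbitrage exists)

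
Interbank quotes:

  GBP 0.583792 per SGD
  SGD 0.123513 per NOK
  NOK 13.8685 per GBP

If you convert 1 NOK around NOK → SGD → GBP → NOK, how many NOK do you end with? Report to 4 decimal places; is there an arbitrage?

Around NOK → SGD → GBP → NOK: 1 × 0.123513 × 0.583792 × 13.8685 = 1.000001
Product ≈ 1 (deviation 0.000%, within rounding noise).

1.0000 (no arbitrage)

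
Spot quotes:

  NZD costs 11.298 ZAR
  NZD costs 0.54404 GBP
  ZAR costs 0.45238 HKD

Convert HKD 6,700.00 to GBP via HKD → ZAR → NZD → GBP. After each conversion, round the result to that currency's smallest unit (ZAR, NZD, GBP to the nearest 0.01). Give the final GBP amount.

HKD 6,700.00 ÷ 0.45238 = ZAR 14,810.56
ZAR 14,810.56 ÷ 11.298 = NZD 1,310.90
NZD 1,310.90 × 0.54404 = GBP 713.18

GBP 713.18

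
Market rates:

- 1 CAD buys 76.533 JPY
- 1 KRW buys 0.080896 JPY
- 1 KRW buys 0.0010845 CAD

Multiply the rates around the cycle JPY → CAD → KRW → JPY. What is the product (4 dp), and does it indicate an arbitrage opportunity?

Around JPY → CAD → KRW → JPY: 1 ÷ 76.533 ÷ 0.0010845 × 0.080896 = 0.974650
Product < 1; profitable direction is JPY → KRW → CAD → JPY.

0.9747 (arbitrage exists)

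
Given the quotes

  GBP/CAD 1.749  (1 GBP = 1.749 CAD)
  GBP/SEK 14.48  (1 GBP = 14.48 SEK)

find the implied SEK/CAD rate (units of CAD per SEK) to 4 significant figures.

SEK/CAD = 0.1208

1 SEK ÷ 14.48 = 0.0690608 GBP
0.0690608 GBP × 1.749 = 0.120787 CAD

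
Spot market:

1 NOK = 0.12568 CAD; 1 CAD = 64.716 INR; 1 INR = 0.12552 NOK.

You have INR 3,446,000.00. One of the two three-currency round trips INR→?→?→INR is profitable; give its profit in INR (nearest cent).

Profit: INR 72,082.68

Profitable loop is INR → NOK → CAD → INR:
INR 3,446,000.00 × 0.12552 = NOK 432,541.92
NOK 432,541.92 × 0.12568 = CAD 54,361.87
CAD 54,361.87 × 64.716 = INR 3,518,082.68
Profit = INR 3,518,082.68 − INR 3,446,000.00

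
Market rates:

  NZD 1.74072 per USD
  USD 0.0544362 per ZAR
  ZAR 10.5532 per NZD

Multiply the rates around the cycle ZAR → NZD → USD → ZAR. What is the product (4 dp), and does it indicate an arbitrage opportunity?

1.0000 (no arbitrage)

Around ZAR → NZD → USD → ZAR: 1 ÷ 10.5532 ÷ 1.74072 ÷ 0.0544362 = 0.999998
Product ≈ 1 (deviation 0.000%, within rounding noise).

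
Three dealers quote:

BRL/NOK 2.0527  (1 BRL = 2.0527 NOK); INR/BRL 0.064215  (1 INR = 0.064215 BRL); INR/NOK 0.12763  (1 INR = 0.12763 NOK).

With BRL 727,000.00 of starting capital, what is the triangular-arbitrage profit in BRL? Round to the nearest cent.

Profitable loop is BRL → NOK → INR → BRL:
BRL 727,000.00 × 2.0527 = NOK 1,492,312.90
NOK 1,492,312.90 ÷ 0.12763 = INR 11,692,493.14
INR 11,692,493.14 × 0.064215 = BRL 750,833.45
Profit = BRL 750,833.45 − BRL 727,000.00

Profit: BRL 23,833.45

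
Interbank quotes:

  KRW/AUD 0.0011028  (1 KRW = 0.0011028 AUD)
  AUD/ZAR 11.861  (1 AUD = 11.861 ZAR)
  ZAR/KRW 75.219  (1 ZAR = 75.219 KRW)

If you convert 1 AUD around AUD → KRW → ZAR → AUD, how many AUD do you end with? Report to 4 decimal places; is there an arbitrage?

1.0164 (arbitrage exists)

Around AUD → KRW → ZAR → AUD: 1 ÷ 0.0011028 ÷ 75.219 ÷ 11.861 = 1.016376
Product > 1; profitable direction is AUD → KRW → ZAR → AUD.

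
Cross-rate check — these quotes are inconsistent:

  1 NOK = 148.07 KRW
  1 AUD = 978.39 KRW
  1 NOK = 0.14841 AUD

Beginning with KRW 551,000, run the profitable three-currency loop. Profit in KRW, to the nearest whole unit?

Profit: KRW 10,880

Profitable loop is KRW → AUD → NOK → KRW:
KRW 551,000 ÷ 978.39 = AUD 563.17
AUD 563.17 ÷ 0.14841 = NOK 3,794.69
NOK 3,794.69 × 148.07 = KRW 561,880
Profit = KRW 561,880 − KRW 551,000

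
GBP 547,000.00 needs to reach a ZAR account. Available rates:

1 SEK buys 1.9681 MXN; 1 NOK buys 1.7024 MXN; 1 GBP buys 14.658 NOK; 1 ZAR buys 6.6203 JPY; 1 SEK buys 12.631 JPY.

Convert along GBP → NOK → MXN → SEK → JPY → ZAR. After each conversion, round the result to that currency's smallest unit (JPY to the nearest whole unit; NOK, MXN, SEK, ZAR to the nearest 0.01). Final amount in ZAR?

GBP 547,000.00 × 14.658 = NOK 8,017,926.00
NOK 8,017,926.00 × 1.7024 = MXN 13,649,717.22
MXN 13,649,717.22 ÷ 1.9681 = SEK 6,935,479.51
SEK 6,935,479.51 × 12.631 = JPY 87,602,042
JPY 87,602,042 ÷ 6.6203 = ZAR 13,232,337.21

ZAR 13,232,337.21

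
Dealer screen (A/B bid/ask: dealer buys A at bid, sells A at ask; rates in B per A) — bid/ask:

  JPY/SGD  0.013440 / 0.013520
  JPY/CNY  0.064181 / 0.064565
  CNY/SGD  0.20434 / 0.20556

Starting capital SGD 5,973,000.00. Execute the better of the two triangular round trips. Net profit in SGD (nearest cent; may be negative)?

Net profit: SGD 75,616.07

Best loop SGD → CNY → JPY → SGD:
SGD 5,973,000.00 ÷ 0.20556 (buy CNY at ask) = CNY 29,057,209.57
CNY 29,057,209.57 ÷ 0.064565 (buy JPY at ask) = JPY 450,045,839
JPY 450,045,839 × 0.013440 (sell JPY at bid) = SGD 6,048,616.07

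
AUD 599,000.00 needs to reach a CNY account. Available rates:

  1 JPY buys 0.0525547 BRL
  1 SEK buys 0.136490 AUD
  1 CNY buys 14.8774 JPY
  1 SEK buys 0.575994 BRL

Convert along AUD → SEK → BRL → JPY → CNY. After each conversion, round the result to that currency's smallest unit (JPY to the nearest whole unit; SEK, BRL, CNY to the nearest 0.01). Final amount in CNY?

AUD 599,000.00 ÷ 0.136490 = SEK 4,388,599.90
SEK 4,388,599.90 × 0.575994 = BRL 2,527,807.21
BRL 2,527,807.21 ÷ 0.0525547 = JPY 48,098,595
JPY 48,098,595 ÷ 14.8774 = CNY 3,232,997.37

CNY 3,232,997.37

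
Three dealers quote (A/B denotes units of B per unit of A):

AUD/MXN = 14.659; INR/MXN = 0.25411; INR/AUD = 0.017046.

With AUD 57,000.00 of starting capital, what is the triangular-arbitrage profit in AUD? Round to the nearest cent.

Profitable loop is AUD → INR → MXN → AUD:
AUD 57,000.00 ÷ 0.017046 = INR 3,343,893.00
INR 3,343,893.00 × 0.25411 = MXN 849,716.65
MXN 849,716.65 ÷ 14.659 = AUD 57,965.53
Profit = AUD 57,965.53 − AUD 57,000.00

Profit: AUD 965.53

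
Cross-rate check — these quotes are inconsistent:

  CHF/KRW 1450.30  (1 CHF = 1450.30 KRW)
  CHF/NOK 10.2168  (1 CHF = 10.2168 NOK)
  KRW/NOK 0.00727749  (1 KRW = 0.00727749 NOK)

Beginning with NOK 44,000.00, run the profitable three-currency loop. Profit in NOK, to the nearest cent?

Profit: NOK 1,454.54

Profitable loop is NOK → CHF → KRW → NOK:
NOK 44,000.00 ÷ 10.2168 = CHF 4,306.63
CHF 4,306.63 × 1450.30 = KRW 6,245,909
KRW 6,245,909 × 0.00727749 = NOK 45,454.54
Profit = NOK 45,454.54 − NOK 44,000.00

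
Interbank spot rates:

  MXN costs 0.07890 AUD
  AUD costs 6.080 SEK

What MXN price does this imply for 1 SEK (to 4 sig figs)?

1 SEK ÷ 6.080 = 0.164474 AUD
0.164474 AUD ÷ 0.07890 = 2.08458 MXN

SEK/MXN = 2.085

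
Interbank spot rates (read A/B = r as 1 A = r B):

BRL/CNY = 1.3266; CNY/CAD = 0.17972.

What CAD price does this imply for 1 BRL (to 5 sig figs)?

BRL/CAD = 0.23842

1 BRL × 1.3266 = 1.3266 CNY
1.3266 CNY × 0.17972 = 0.238417 CAD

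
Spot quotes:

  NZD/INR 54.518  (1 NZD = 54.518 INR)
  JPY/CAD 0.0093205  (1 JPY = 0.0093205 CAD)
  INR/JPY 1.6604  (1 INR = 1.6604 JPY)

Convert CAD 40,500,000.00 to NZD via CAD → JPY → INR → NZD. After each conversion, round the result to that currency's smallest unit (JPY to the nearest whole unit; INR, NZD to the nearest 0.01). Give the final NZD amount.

CAD 40,500,000.00 ÷ 0.0093205 = JPY 4,345,260,447
JPY 4,345,260,447 ÷ 1.6604 = INR 2,616,996,173.81
INR 2,616,996,173.81 ÷ 54.518 = NZD 48,002,424.41

NZD 48,002,424.41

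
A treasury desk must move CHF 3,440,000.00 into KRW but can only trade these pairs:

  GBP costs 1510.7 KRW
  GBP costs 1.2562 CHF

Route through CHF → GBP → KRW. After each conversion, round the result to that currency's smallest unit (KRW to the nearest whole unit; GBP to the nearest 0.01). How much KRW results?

CHF 3,440,000.00 ÷ 1.2562 = GBP 2,738,417.45
GBP 2,738,417.45 × 1510.7 = KRW 4,136,927,242

KRW 4,136,927,242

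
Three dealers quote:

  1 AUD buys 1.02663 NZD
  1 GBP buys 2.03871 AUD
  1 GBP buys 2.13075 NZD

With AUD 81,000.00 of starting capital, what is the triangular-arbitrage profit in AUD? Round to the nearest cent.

Profitable loop is AUD → GBP → NZD → AUD:
AUD 81,000.00 ÷ 2.03871 = GBP 39,731.01
GBP 39,731.01 × 2.13075 = NZD 84,656.84
NZD 84,656.84 ÷ 1.02663 = AUD 82,460.91
Profit = AUD 82,460.91 − AUD 81,000.00

Profit: AUD 1,460.91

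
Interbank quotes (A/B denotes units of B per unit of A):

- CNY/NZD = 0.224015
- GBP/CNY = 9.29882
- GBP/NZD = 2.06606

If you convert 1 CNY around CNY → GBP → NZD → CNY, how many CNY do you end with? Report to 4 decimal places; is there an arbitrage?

Around CNY → GBP → NZD → CNY: 1 ÷ 9.29882 × 2.06606 ÷ 0.224015 = 0.991832
Product < 1; profitable direction is CNY → NZD → GBP → CNY.

0.9918 (arbitrage exists)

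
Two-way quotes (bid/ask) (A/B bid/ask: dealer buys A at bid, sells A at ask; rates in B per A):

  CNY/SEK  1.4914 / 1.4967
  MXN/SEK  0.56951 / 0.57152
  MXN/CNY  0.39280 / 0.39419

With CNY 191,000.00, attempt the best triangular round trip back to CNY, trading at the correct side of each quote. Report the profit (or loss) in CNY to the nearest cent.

Best loop CNY → SEK → MXN → CNY:
CNY 191,000.00 × 1.4914 (sell CNY at bid) = SEK 284,857.40
SEK 284,857.40 ÷ 0.57152 (buy MXN at ask) = MXN 498,420.70
MXN 498,420.70 × 0.39280 (sell MXN at bid) = CNY 195,779.65

Net profit: CNY 4,779.65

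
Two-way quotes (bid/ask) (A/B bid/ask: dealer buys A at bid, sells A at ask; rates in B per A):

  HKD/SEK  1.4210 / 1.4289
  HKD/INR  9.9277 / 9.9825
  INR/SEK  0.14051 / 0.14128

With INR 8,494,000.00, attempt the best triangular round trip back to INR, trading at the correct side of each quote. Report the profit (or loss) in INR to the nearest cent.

Net profit: INR 64,276.81

Best loop INR → HKD → SEK → INR:
INR 8,494,000.00 ÷ 9.9825 (buy HKD at ask) = HKD 850,889.06
HKD 850,889.06 × 1.4210 (sell HKD at bid) = SEK 1,209,113.35
SEK 1,209,113.35 ÷ 0.14128 (buy INR at ask) = INR 8,558,276.81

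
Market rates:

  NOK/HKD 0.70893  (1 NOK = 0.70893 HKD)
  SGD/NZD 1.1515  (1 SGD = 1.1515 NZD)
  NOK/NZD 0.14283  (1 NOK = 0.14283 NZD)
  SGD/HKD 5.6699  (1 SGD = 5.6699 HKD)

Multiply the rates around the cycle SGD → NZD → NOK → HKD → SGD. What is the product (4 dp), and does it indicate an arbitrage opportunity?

Around SGD → NZD → NOK → HKD → SGD: 1 × 1.1515 ÷ 0.14283 × 0.70893 ÷ 5.6699 = 1.008028
Product > 1; profitable direction is SGD → NZD → NOK → HKD → SGD.

1.0080 (arbitrage exists)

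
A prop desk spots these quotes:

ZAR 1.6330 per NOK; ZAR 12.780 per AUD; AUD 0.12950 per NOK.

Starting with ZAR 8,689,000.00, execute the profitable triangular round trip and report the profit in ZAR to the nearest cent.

Profitable loop is ZAR → NOK → AUD → ZAR:
ZAR 8,689,000.00 ÷ 1.6330 = NOK 5,320,881.81
NOK 5,320,881.81 × 0.12950 = AUD 689,054.19
AUD 689,054.19 × 12.780 = ZAR 8,806,112.61
Profit = ZAR 8,806,112.61 − ZAR 8,689,000.00

Profit: ZAR 117,112.61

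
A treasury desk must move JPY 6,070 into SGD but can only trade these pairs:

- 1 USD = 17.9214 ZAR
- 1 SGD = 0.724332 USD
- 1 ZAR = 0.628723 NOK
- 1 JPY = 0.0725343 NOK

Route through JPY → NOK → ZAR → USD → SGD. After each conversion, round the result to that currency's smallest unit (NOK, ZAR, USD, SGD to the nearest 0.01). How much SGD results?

JPY 6,070 × 0.0725343 = NOK 440.28
NOK 440.28 ÷ 0.628723 = ZAR 700.28
ZAR 700.28 ÷ 17.9214 = USD 39.08
USD 39.08 ÷ 0.724332 = SGD 53.95

SGD 53.95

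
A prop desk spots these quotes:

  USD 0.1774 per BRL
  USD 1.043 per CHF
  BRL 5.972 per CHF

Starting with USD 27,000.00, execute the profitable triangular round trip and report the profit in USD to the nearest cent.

Profitable loop is USD → CHF → BRL → USD:
USD 27,000.00 ÷ 1.043 = CHF 25,886.86
CHF 25,886.86 × 5.972 = BRL 154,596.36
BRL 154,596.36 × 0.1774 = USD 27,425.39
Profit = USD 27,425.39 − USD 27,000.00

Profit: USD 425.39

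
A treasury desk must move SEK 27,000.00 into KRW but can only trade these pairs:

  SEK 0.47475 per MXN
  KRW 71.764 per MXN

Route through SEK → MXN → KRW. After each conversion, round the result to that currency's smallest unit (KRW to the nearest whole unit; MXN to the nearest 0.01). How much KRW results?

KRW 4,081,365

SEK 27,000.00 ÷ 0.47475 = MXN 56,872.04
MXN 56,872.04 × 71.764 = KRW 4,081,365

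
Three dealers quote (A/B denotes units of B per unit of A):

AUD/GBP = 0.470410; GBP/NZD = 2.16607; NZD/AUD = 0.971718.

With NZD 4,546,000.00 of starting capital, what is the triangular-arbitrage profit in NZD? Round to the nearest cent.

Profitable loop is NZD → GBP → AUD → NZD:
NZD 4,546,000.00 ÷ 2.16607 = GBP 2,098,731.80
GBP 2,098,731.80 ÷ 0.470410 = AUD 4,461,494.88
AUD 4,461,494.88 ÷ 0.971718 = NZD 4,591,347.36
Profit = NZD 4,591,347.36 − NZD 4,546,000.00

Profit: NZD 45,347.36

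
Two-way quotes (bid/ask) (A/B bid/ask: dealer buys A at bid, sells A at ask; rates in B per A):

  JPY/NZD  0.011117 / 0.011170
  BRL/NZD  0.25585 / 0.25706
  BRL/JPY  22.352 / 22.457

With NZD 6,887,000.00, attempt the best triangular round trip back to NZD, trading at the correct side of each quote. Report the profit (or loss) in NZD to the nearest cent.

Net profit: NZD 137,421.96

Best loop NZD → JPY → BRL → NZD:
NZD 6,887,000.00 ÷ 0.011170 (buy JPY at ask) = JPY 616,562,220
JPY 616,562,220 ÷ 22.457 (buy BRL at ask) = BRL 27,455,235.35
BRL 27,455,235.35 × 0.25585 (sell BRL at bid) = NZD 7,024,421.96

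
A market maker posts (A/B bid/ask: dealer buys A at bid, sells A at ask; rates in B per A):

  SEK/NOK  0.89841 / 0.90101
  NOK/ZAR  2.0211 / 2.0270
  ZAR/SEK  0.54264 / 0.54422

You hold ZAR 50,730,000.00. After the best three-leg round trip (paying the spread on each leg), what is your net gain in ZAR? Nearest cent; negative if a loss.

Net profit: ZAR 309,569.73

Best loop ZAR → NOK → SEK → ZAR:
ZAR 50,730,000.00 ÷ 2.0270 (buy NOK at ask) = NOK 25,027,133.70
NOK 25,027,133.70 ÷ 0.90101 (buy SEK at ask) = SEK 27,776,754.64
SEK 27,776,754.64 ÷ 0.54422 (buy ZAR at ask) = ZAR 51,039,569.73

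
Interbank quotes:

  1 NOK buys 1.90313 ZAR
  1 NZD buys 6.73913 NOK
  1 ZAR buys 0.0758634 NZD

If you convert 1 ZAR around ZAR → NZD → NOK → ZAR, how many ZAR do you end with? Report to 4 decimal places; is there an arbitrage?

0.9730 (arbitrage exists)

Around ZAR → NZD → NOK → ZAR: 1 × 0.0758634 × 6.73913 × 1.90313 = 0.972982
Product < 1; profitable direction is ZAR → NOK → NZD → ZAR.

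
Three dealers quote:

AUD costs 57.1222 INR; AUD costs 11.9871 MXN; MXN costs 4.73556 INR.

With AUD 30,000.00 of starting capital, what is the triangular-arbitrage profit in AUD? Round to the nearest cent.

Profitable loop is AUD → INR → MXN → AUD:
AUD 30,000.00 × 57.1222 = INR 1,713,666.00
INR 1,713,666.00 ÷ 4.73556 = MXN 361,871.88
MXN 361,871.88 ÷ 11.9871 = AUD 30,188.44
Profit = AUD 30,188.44 − AUD 30,000.00

Profit: AUD 188.44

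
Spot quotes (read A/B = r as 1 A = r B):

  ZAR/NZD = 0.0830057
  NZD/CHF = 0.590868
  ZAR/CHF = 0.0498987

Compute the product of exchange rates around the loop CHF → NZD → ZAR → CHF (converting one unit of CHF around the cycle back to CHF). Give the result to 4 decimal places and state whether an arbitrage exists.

1.0174 (arbitrage exists)

Around CHF → NZD → ZAR → CHF: 1 ÷ 0.590868 ÷ 0.0830057 × 0.0498987 = 1.017398
Product > 1; profitable direction is CHF → NZD → ZAR → CHF.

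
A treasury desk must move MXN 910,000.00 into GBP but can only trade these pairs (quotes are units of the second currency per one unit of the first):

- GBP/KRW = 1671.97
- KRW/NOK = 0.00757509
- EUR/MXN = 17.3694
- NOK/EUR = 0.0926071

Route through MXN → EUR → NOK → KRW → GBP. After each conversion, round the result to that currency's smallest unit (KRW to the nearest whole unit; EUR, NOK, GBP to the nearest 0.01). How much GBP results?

GBP 44,667.95

MXN 910,000.00 ÷ 17.3694 = EUR 52,390.99
EUR 52,390.99 ÷ 0.0926071 = NOK 565,734.05
NOK 565,734.05 ÷ 0.00757509 = KRW 74,683,476
KRW 74,683,476 ÷ 1671.97 = GBP 44,667.95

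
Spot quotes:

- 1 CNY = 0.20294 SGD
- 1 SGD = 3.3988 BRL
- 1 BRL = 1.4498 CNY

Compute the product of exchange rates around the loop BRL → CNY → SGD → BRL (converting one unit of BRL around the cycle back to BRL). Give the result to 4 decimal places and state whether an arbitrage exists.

Around BRL → CNY → SGD → BRL: 1 × 1.4498 × 0.20294 × 3.3988 = 1.000003
Product ≈ 1 (deviation 0.000%, within rounding noise).

1.0000 (no arbitrage)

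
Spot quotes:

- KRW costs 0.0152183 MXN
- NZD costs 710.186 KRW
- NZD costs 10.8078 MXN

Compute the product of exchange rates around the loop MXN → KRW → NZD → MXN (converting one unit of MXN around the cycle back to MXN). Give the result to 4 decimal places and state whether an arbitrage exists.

Around MXN → KRW → NZD → MXN: 1 ÷ 0.0152183 ÷ 710.186 × 10.8078 = 0.999998
Product ≈ 1 (deviation 0.000%, within rounding noise).

1.0000 (no arbitrage)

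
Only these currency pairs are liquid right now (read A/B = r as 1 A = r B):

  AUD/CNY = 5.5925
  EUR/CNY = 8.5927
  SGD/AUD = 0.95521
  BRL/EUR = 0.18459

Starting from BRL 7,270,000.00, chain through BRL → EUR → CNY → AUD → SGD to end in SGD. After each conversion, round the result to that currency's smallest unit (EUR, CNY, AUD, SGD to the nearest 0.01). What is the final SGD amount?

BRL 7,270,000.00 × 0.18459 = EUR 1,341,969.30
EUR 1,341,969.30 × 8.5927 = CNY 11,531,139.60
CNY 11,531,139.60 ÷ 5.5925 = AUD 2,061,893.54
AUD 2,061,893.54 ÷ 0.95521 = SGD 2,158,576.17

SGD 2,158,576.17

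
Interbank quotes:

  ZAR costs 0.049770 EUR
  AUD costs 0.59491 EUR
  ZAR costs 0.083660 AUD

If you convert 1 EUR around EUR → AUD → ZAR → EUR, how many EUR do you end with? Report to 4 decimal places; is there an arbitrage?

Around EUR → AUD → ZAR → EUR: 1 ÷ 0.59491 ÷ 0.083660 × 0.049770 = 0.999997
Product ≈ 1 (deviation 0.000%, within rounding noise).

1.0000 (no arbitrage)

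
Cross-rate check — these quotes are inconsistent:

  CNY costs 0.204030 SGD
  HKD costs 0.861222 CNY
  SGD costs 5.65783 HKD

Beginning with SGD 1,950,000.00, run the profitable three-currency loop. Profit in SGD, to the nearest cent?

Profit: SGD 11,442.46

Profitable loop is SGD → CNY → HKD → SGD:
SGD 1,950,000.00 ÷ 0.204030 = CNY 9,557,418.03
CNY 9,557,418.03 ÷ 0.861222 = HKD 11,097,507.99
HKD 11,097,507.99 ÷ 5.65783 = SGD 1,961,442.46
Profit = SGD 1,961,442.46 − SGD 1,950,000.00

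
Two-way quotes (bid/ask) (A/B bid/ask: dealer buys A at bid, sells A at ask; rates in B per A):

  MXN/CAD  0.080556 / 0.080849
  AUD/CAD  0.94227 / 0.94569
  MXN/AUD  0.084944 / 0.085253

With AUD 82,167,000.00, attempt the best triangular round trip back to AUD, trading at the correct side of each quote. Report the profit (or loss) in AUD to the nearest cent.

Net result: AUD -68,191.02 (no profitable arbitrage after spreads)

Best loop AUD → MXN → CAD → AUD:
AUD 82,167,000.00 ÷ 0.085253 (buy MXN at ask) = MXN 963,801,860.35
MXN 963,801,860.35 × 0.080556 (sell MXN at bid) = CAD 77,640,022.66
CAD 77,640,022.66 ÷ 0.94569 (buy AUD at ask) = AUD 82,098,808.98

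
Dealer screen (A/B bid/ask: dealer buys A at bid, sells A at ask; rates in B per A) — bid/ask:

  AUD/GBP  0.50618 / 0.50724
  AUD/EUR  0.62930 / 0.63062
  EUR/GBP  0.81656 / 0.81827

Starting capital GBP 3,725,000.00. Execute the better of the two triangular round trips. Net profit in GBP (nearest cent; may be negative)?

Net profit: GBP 48,623.93

Best loop GBP → AUD → EUR → GBP:
GBP 3,725,000.00 ÷ 0.50724 (buy AUD at ask) = AUD 7,343,663.75
AUD 7,343,663.75 × 0.62930 (sell AUD at bid) = EUR 4,621,367.60
EUR 4,621,367.60 × 0.81656 (sell EUR at bid) = GBP 3,773,623.93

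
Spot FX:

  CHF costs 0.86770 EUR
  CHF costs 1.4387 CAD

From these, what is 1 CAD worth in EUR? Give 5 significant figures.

CAD/EUR = 0.60311

1 CAD ÷ 1.4387 = 0.695072 CHF
0.695072 CHF × 0.86770 = 0.603114 EUR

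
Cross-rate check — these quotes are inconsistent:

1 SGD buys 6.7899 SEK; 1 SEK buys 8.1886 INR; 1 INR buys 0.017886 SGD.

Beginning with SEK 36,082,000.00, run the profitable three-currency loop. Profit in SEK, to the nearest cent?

Profit: SEK 201,096.23

Profitable loop is SEK → SGD → INR → SEK:
SEK 36,082,000.00 ÷ 6.7899 = SGD 5,314,069.43
SGD 5,314,069.43 ÷ 0.017886 = INR 297,107,761.75
INR 297,107,761.75 ÷ 8.1886 = SEK 36,283,096.23
Profit = SEK 36,283,096.23 − SEK 36,082,000.00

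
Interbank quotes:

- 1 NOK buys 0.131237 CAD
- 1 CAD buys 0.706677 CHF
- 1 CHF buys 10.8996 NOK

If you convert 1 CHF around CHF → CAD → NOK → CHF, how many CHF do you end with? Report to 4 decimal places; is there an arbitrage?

0.9893 (arbitrage exists)

Around CHF → CAD → NOK → CHF: 1 ÷ 0.706677 ÷ 0.131237 ÷ 10.8996 = 0.989264
Product < 1; profitable direction is CHF → NOK → CAD → CHF.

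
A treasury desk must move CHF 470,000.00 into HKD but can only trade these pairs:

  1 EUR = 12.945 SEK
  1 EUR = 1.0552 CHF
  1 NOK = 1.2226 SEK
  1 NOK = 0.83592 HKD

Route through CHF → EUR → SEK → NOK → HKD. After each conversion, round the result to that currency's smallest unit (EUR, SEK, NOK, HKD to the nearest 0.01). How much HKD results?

CHF 470,000.00 ÷ 1.0552 = EUR 445,413.19
EUR 445,413.19 × 12.945 = SEK 5,765,873.74
SEK 5,765,873.74 ÷ 1.2226 = NOK 4,716,075.36
NOK 4,716,075.36 × 0.83592 = HKD 3,942,261.71

HKD 3,942,261.71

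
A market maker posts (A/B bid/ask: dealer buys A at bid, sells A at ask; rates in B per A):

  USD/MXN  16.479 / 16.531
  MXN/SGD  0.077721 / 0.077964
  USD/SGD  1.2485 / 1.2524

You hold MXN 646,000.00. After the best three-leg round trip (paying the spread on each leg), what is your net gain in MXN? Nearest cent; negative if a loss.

Best loop MXN → SGD → USD → MXN:
MXN 646,000.00 × 0.077721 (sell MXN at bid) = SGD 50,207.77
SGD 50,207.77 ÷ 1.2524 (buy USD at ask) = USD 40,089.24
USD 40,089.24 × 16.479 (sell USD at bid) = MXN 660,630.61

Net profit: MXN 14,630.61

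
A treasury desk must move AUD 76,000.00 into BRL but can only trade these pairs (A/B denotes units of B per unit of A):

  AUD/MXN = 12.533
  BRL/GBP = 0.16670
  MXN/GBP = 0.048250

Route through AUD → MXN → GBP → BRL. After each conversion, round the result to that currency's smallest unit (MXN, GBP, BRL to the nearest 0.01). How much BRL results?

BRL 275,695.92

AUD 76,000.00 × 12.533 = MXN 952,508.00
MXN 952,508.00 × 0.048250 = GBP 45,958.51
GBP 45,958.51 ÷ 0.16670 = BRL 275,695.92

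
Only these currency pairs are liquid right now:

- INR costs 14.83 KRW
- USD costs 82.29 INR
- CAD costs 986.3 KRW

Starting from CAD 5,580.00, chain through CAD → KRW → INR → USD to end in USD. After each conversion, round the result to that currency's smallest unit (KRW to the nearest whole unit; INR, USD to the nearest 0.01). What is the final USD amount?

USD 4,509.78

CAD 5,580.00 × 986.3 = KRW 5,503,554
KRW 5,503,554 ÷ 14.83 = INR 371,109.51
INR 371,109.51 ÷ 82.29 = USD 4,509.78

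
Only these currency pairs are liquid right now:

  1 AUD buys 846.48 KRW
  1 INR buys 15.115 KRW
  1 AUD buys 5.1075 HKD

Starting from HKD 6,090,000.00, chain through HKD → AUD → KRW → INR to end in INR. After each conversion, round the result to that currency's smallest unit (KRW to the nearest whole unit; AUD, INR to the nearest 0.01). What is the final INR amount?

HKD 6,090,000.00 ÷ 5.1075 = AUD 1,192,364.17
AUD 1,192,364.17 × 846.48 = KRW 1,009,312,423
KRW 1,009,312,423 ÷ 15.115 = INR 66,775,548.99

INR 66,775,548.99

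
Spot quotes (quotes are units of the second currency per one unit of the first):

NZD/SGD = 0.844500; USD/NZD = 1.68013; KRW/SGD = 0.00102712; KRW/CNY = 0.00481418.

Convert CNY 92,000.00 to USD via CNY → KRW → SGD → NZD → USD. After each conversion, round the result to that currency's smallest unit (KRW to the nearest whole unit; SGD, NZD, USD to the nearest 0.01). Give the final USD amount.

CNY 92,000.00 ÷ 0.00481418 = KRW 19,110,212
KRW 19,110,212 × 0.00102712 = SGD 19,628.48
SGD 19,628.48 ÷ 0.844500 = NZD 23,242.72
NZD 23,242.72 ÷ 1.68013 = USD 13,833.88

USD 13,833.88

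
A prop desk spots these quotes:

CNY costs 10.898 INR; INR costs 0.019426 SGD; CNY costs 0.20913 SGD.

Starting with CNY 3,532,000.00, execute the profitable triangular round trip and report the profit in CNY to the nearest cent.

Profit: CNY 43,481.58

Profitable loop is CNY → INR → SGD → CNY:
CNY 3,532,000.00 × 10.898 = INR 38,491,736.00
INR 38,491,736.00 × 0.019426 = SGD 747,740.46
SGD 747,740.46 ÷ 0.20913 = CNY 3,575,481.58
Profit = CNY 3,575,481.58 − CNY 3,532,000.00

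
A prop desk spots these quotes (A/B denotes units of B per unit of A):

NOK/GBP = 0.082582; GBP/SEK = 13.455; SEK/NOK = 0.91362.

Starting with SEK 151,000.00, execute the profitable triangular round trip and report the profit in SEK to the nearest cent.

Profit: SEK 2,289.23

Profitable loop is SEK → NOK → GBP → SEK:
SEK 151,000.00 × 0.91362 = NOK 137,956.62
NOK 137,956.62 × 0.082582 = GBP 11,392.73
GBP 11,392.73 × 13.455 = SEK 153,289.23
Profit = SEK 153,289.23 − SEK 151,000.00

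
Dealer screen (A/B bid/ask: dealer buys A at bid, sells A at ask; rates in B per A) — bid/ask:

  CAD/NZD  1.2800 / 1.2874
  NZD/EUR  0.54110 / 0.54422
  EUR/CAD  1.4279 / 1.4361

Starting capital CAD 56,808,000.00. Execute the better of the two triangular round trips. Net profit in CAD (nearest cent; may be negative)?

Net result: CAD -348,527.70 (no profitable arbitrage after spreads)

Best loop CAD → EUR → NZD → CAD:
CAD 56,808,000.00 ÷ 1.4361 (buy EUR at ask) = EUR 39,557,133.90
EUR 39,557,133.90 ÷ 0.54422 (buy NZD at ask) = NZD 72,685,924.63
NZD 72,685,924.63 ÷ 1.2874 (buy CAD at ask) = CAD 56,459,472.30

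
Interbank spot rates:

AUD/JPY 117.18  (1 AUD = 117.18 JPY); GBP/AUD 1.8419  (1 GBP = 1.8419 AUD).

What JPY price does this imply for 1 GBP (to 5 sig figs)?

1 GBP × 1.8419 = 1.8419 AUD
1.8419 AUD × 117.18 = 215.834 JPY

GBP/JPY = 215.83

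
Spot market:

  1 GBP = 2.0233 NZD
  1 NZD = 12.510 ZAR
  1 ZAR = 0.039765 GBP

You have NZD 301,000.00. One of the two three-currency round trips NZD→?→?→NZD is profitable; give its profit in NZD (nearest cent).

Profit: NZD 1,959.85

Profitable loop is NZD → ZAR → GBP → NZD:
NZD 301,000.00 × 12.510 = ZAR 3,765,510.00
ZAR 3,765,510.00 × 0.039765 = GBP 149,735.51
GBP 149,735.51 × 2.0233 = NZD 302,959.85
Profit = NZD 302,959.85 − NZD 301,000.00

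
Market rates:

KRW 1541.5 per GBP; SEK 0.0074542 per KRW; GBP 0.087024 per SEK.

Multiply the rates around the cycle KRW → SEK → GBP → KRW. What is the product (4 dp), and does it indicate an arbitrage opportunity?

Around KRW → SEK → GBP → KRW: 1 × 0.0074542 × 0.087024 × 1541.5 = 0.999962
Product ≈ 1 (deviation 0.004%, within rounding noise).

1.0000 (no arbitrage)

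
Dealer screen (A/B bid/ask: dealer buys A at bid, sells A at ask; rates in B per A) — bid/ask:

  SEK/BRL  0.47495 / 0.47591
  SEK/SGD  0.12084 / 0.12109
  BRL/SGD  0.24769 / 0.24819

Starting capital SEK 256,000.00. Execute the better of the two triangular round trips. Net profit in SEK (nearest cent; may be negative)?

Net profit: SEK 5,903.66

Best loop SEK → SGD → BRL → SEK:
SEK 256,000.00 × 0.12084 (sell SEK at bid) = SGD 30,935.04
SGD 30,935.04 ÷ 0.24819 (buy BRL at ask) = BRL 124,642.57
BRL 124,642.57 ÷ 0.47591 (buy SEK at ask) = SEK 261,903.66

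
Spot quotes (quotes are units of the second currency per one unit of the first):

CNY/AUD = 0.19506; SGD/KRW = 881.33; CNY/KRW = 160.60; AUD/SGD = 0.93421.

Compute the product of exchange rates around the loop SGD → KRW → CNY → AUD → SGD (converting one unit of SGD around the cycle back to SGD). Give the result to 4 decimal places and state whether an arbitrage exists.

Around SGD → KRW → CNY → AUD → SGD: 1 × 881.33 ÷ 160.60 × 0.19506 × 0.93421 = 1.000013
Product ≈ 1 (deviation 0.001%, within rounding noise).

1.0000 (no arbitrage)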